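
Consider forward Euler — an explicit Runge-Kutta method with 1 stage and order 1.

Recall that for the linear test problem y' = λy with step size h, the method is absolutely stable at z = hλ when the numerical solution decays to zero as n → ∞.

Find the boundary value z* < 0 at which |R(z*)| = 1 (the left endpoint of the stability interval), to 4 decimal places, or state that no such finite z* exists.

z* = -2.0000.

Set f=λy, z=hλ:
  order 1, 1-stage ⇒ R(z)=1+z
  (e.g. R(-0.5)=0.50000, |R|=0.50000)

Need |R(x)|<1, x<0.
x=-0.5: |R|=0.5000
|R(-2.06)|=1.0600 |R(-1.99)|=0.9900 |R(-1.81)|=0.8100
Bisect:
  x_lo=-2.8200 |R|=1.8200  x_hi=-0.3672 |R|=0.6328
  mid=-1.59358 |R|=0.59358 →hi
  mid=-2.20679 |R|=1.20679 →lo
  mid=-1.90019 |R|=0.90019 →hi
  mid=-2.05349 |R|=1.05349 →lo
  mid=-1.97684 |R|=0.97684 →hi
  mid=-2.01516 |R|=1.01516 →lo
  mid=-1.99600 |R|=0.99600 →hi
  mid=-2.00558 |R|=1.00558 →lo
  mid=-2.00079 |R|=1.00079 →lo
  ...
  [-2.00004,-1.99989] ⇒ x*=-2.0000
Stable set (-2.0000, 0).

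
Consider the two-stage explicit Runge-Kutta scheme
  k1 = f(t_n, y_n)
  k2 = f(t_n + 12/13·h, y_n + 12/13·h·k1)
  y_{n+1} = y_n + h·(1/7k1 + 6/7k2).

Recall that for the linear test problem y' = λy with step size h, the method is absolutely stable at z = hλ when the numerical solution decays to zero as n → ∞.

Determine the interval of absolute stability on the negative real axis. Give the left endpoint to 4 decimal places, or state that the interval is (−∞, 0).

z∈(-1.2639,0).

Set f=λy, z=hλ:
  k1=λy_n ⇒ h·k1=z·y_n;  k2=λ(1+12/13z)y_n ⇒ h·k2=z(1+12/13z)y_n
  y_{n+1}/y_n = 1 + 1/7z + 6/7z(1+12/13z) = 1 + z + 72/91z²
  Hence R(z) = 1 + z + 72/91z².

Need |R(x)|<1, x<0.
x=-1.47: |R|=1.2397
R=1: x+72/91x²=0 ⇒ x=−91/72=-1.2639; min R=1−1/(4·72/91)=0.6840>−1
Confirm numerically:
  x=-1.232: |R|=0.96892 <1
  x=-1.180: |R|=0.92168 <1
  x=-1.024: |R|=0.80564 <1
  x=-1.429: |R|=1.18668 >1
  x=-1.299: |R|=1.03609 >1
So |R|<1 on (-1.2639, 0).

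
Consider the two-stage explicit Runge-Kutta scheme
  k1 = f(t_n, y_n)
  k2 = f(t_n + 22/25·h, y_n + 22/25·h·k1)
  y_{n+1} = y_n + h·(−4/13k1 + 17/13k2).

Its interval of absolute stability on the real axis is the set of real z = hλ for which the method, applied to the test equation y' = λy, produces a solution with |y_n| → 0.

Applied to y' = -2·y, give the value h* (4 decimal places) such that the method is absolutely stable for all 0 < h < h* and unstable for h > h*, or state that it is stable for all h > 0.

Test eqn y'=λy, z=hλ:
  k1=λy_n ⇒ h·k1=z·y_n;  k2=λ(1+22/25z)y_n ⇒ h·k2=z(1+22/25z)y_n
  y_{n+1}/y_n = 1 − 4/13z + 17/13z(1+22/25z) = 1 + z + 374/325z²
  ⇒ R(z) = 1 + z + 374/325z².

Find x<0 with |R(x)|<1.
x=-0.39: |R|=0.7850
R=1: x+374/325x²=0 ⇒ x=−325/374=-0.8690; min R=1−1/(4·374/325)=0.7828>−1
Confirm numerically:
  x=-0.757: |R|=0.90245 <1
  x=-0.575: |R|=0.80547 <1
  x=-0.419: |R|=0.78303 <1
  x=-1.414: |R|=1.88684 >1
  x=-1.116: |R|=1.31723 >1
  x=-0.925: |R|=1.05963 >1
Stable set (-0.8690, 0).

(-0.8690,0); λ=-2 ⇒ h* = (325/374)/2 = 0.4345.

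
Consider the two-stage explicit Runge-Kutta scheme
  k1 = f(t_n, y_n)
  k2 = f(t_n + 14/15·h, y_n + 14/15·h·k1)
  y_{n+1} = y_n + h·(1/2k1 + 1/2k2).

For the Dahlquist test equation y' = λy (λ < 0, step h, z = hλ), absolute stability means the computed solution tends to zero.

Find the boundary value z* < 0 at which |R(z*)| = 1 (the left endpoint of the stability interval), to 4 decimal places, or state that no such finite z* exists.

z* = -2.1429.

Set f=λy, z=hλ:
  k1=λy_n ⇒ h·k1=z·y_n;  k2=λ(1+14/15z)y_n ⇒ h·k2=z(1+14/15z)y_n
  y_{n+1}/y_n = 1 + 1/2z + 1/2z(1+14/15z) = 1 + z + 7/15z²
  so R(z) = 1 + z + 7/15z².

Boundary: |R(x)|=1, x<0.
x=-1.38: |R|=0.5087
R=1: x+7/15x²=0 ⇒ x=−15/7=-2.1429; min R=1−1/(4·7/15)=0.4643>−1
Confirm numerically:
  x=-2.113: |R|=0.97056 <1
  x=-1.712: |R|=0.65577 <1
  x=-1.306: |R|=0.48996 <1
  x=-0.907: |R|=0.47690 <1
  x=-2.703: |R|=1.70656 >1
  x=-2.539: |R|=1.46938 >1
  x=-2.283: |R|=1.14931 >1
Interval (-2.1429, 0).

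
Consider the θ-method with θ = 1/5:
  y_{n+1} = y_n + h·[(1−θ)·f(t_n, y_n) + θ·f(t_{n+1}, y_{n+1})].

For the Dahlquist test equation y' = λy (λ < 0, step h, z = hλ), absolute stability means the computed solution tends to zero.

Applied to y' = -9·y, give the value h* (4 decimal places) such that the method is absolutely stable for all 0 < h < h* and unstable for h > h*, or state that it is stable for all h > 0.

Set f=λy, z=hλ:
  y_{n+1} = y_n + z·[4/5·y_n + 1/5·y_{n+1}] ⇒ (1 − 1/5z)y_{n+1} = (1 + 4/5z)y_n
  ⇒ R(z) = (1 + 4/5z)/(1 − 1/5z).

Need |R(x)|<1, x<0.
x=-1.04: |R|=0.1391
R=−1: 1+4/5x = −1+1/5x ⇒ -3/5x=2 ⇒ x=2/(-3/5)=-3.3333
Confirm numerically:
  x=-3.242: |R|=0.96676 <1
  x=-2.933: |R|=0.84861 <1
  x=-2.404: |R|=0.62345 <1
  x=-1.360: |R|=0.06918 <1
  x=-3.703: |R|=1.12743 >1
  x=-3.550: |R|=1.07602 >1
So |R|<1 on (-3.3333, 0).

(-3.3333,0); λ=-9 ⇒ h* = (10/3)/9 = 0.3704.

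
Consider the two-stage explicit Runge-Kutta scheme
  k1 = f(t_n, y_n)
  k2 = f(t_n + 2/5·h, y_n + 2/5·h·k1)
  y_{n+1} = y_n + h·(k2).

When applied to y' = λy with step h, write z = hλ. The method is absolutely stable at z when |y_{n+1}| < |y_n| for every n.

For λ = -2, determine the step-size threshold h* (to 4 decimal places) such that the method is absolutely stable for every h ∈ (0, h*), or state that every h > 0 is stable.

Set f=λy, z=hλ:
  k1=λy_n ⇒ h·k1=z·y_n;  k2=λ(1+2/5z)y_n ⇒ h·k2=z(1+2/5z)y_n
  y_{n+1}/y_n = 1 + z(1+2/5z) = 1 + z + 2/5z²
  Hence R(z) = 1 + z + 2/5z².

Boundary: |R(x)|=1, x<0.
x=-0.88: |R|=0.4298
R=1: x+2/5x²=0 ⇒ x=−5/2=-2.5000; min R=1−1/(4·2/5)=0.3750>−1
Confirm numerically:
  x=-2.441: |R|=0.94239 <1
  x=-1.886: |R|=0.53680 <1
  x=-1.196: |R|=0.37617 <1
  x=-1.049: |R|=0.39116 <1
  x=-2.874: |R|=1.42995 >1
  x=-2.662: |R|=1.17250 >1
So |R|<1 on (-2.5000, 0).

(-2.5000,0); λ=-2 ⇒ h* = (5/2)/2 = 1.2500.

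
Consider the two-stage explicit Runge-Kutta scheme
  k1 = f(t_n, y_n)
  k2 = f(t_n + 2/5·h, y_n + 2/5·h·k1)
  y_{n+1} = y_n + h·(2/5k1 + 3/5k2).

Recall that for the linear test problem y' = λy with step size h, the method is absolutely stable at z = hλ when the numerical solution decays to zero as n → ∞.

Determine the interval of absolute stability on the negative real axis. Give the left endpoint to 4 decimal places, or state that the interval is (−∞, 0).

With y'=λy (z=hλ):
  k1=λy_n ⇒ h·k1=z·y_n;  k2=λ(1+2/5z)y_n ⇒ h·k2=z(1+2/5z)y_n
  y_{n+1}/y_n = 1 + 2/5z + 3/5z(1+2/5z) = 1 + z + 6/25z²
  R(z) = 1 + z + 6/25z².

Find x<0 with |R(x)|<1.
x=-0.68: |R|=0.4310
R=1: x+6/25x²=0 ⇒ x=−25/6=-4.1667; min R=1−1/(4·6/25)=-0.0417>−1
Confirm numerically:
  x=-4.069: |R|=0.90462 <1
  x=-3.084: |R|=0.19865 <1
  x=-2.498: |R|=0.00040 <1
  x=-2.166: |R|=0.04003 <1
  x=-4.427: |R|=1.27660 >1
  x=-4.296: |R|=1.13335 >1
Interval (-4.1667, 0).

z∈(-4.1667,0).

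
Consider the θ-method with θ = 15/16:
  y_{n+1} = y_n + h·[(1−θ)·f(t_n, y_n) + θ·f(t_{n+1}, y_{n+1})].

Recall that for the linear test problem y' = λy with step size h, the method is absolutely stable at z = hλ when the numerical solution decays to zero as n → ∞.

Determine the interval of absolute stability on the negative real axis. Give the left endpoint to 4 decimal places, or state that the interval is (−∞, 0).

On y'=λy, z=hλ:
  y_{n+1} = y_n + z·[1/16·y_n + 15/16·y_{n+1}] ⇒ (1 − 15/16z)y_{n+1} = (1 + 1/16z)y_n
  ⇒ R(z) = (1 + 1/16z)/(1 − 15/16z).

Find x<0 with |R(x)|<1.
x=-0.94: |R|=0.5003
x=-2: |R|=0.3043
x=-10: |R|=0.0361
x=-100: |R|=0.0554
θ=15/16≥1/2 ⇒ |1+1/16x|<|1−15/16x| ∀x<0 ⇒ stable on all of ℝ⁻.

(−∞, 0) — no finite endpoint.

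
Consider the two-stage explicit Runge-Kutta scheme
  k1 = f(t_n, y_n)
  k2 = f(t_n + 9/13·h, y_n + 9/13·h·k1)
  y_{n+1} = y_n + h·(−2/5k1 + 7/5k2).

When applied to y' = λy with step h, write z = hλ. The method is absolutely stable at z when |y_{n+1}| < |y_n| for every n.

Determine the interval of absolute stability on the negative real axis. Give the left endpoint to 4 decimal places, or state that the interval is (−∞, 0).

Set f=λy, z=hλ:
  k1=λy_n ⇒ h·k1=z·y_n;  k2=λ(1+9/13z)y_n ⇒ h·k2=z(1+9/13z)y_n
  y_{n+1}/y_n = 1 − 2/5z + 7/5z(1+9/13z) = 1 + z + 63/65z²
  so R(z) = 1 + z + 63/65z².

Boundary: |R(x)|=1, x<0.
x=-0.48: |R|=0.7433
R=1: x+63/65x²=0 ⇒ x=−65/63=-1.0317; min R=1−1/(4·63/65)=0.7421>−1
Confirm numerically:
  x=-0.989: |R|=0.95902 <1
  x=-0.766: |R|=0.80270 <1
  x=-0.579: |R|=0.74593 <1
  x=-0.502: |R|=0.74225 <1
  x=-1.605: |R|=1.89176 >1
  x=-1.354: |R|=1.42291 >1
Stable set (-1.0317, 0).

z∈(-1.0317,0).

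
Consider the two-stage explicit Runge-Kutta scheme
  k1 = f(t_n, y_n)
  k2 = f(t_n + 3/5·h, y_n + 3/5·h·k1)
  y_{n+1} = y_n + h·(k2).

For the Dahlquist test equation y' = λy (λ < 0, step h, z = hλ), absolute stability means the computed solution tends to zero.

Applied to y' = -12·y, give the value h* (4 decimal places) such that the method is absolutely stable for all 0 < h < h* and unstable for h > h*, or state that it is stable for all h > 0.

(-1.6667,0); λ=-12 ⇒ h* = (5/3)/12 = 0.1389.

With y'=λy (z=hλ):
  k1=λy_n ⇒ h·k1=z·y_n;  k2=λ(1+3/5z)y_n ⇒ h·k2=z(1+3/5z)y_n
  y_{n+1}/y_n = 1 + z(1+3/5z) = 1 + z + 3/5z²
  Hence R(z) = 1 + z + 3/5z².

Need |R(x)|<1, x<0.
x=-1.2: |R|=0.6640
R=1: x+3/5x²=0 ⇒ x=−5/3=-1.6667; min R=1−1/(4·3/5)=0.5833>−1
Confirm numerically:
  x=-1.286: |R|=0.70628 <1
  x=-1.143: |R|=0.64087 <1
  x=-0.910: |R|=0.58686 <1
  x=-2.146: |R|=1.61719 >1
  x=-2.121: |R|=1.57818 >1
  x=-1.920: |R|=1.29184 >1
So |R|<1 on (-1.6667, 0).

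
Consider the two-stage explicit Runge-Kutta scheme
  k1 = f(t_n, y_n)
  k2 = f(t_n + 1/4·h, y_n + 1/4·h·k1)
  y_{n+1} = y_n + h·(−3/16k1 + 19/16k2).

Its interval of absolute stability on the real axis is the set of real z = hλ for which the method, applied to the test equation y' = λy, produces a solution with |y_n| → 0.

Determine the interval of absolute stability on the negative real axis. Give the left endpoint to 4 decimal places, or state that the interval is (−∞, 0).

(-3.3684, 0).

On y'=λy, z=hλ:
  k1=λy_n ⇒ h·k1=z·y_n;  k2=λ(1+1/4z)y_n ⇒ h·k2=z(1+1/4z)y_n
  y_{n+1}/y_n = 1 − 3/16z + 19/16z(1+1/4z) = 1 + z + 19/64z²
  R(z) = 1 + z + 19/64z².

Solve |R(x)|<1 on ℝ⁻.
x=-1.62: |R|=0.1591
R=1: x+19/64x²=0 ⇒ x=−64/19=-3.3684; min R=1−1/(4·19/64)=0.1579>−1
Confirm numerically:
  x=-3.224: |R|=0.86177 <1
  x=-2.485: |R|=0.34827 <1
  x=-2.157: |R|=0.22426 <1
  x=-3.899: |R|=1.61415 >1
  x=-3.575: |R|=1.21925 >1
  x=-3.550: |R|=1.19137 >1
So |R|<1 on (-3.3684, 0).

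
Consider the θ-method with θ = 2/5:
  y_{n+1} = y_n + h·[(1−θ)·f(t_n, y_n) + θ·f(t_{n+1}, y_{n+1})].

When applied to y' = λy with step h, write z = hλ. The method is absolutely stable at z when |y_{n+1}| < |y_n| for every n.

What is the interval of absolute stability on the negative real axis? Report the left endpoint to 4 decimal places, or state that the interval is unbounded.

(-10.0000, 0).

With y'=λy (z=hλ):
  y_{n+1} = y_n + z·[3/5·y_n + 2/5·y_{n+1}] ⇒ (1 − 2/5z)y_{n+1} = (1 + 3/5z)y_n
  ⇒ R(z) = (1 + 3/5z)/(1 − 2/5z).

Find x<0 with |R(x)|<1.
x=-0.92: |R|=0.3275
R=−1: 1+3/5x = −1+2/5x ⇒ -1/5x=2 ⇒ x=2/(-1/5)=-10.0000
Confirm numerically:
  x=-7.423: |R|=0.87015 <1
  x=-4.098: |R|=0.55274 <1
  x=-4.062: |R|=0.54755 <1
  x=-10.153: |R|=1.00605 >1
  x=-10.043: |R|=1.00171 >1
So |R|<1 on (-10.0000, 0).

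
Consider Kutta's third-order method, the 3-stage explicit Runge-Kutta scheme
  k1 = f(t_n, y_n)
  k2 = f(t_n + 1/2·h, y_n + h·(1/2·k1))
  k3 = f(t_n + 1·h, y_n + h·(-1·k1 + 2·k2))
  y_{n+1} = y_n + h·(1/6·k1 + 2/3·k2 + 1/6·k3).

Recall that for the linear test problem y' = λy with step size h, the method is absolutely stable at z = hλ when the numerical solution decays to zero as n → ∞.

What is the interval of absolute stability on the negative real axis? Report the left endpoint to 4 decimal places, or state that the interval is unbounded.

(-2.5127, 0).

On y'=λy, z=hλ:
  order 3, 3-stage ⇒ R(z)=1+z+z^2/2+z^3/6
  (e.g. R(-1.03)=0.31833, |R|=0.31833)

Need |R(x)|<1, x<0.
x=-1.03: |R|=0.3183
|R(-1.97)|=0.3038 |R(-1.72)|=0.0889 |R(-0.86)|=0.4038
Bisect:
  x_lo=-2.8502 |R|=1.6473  x_hi=-0.1625 |R|=0.8500
  mid=-1.50633 |R|=0.05854 →hi
  mid=-2.17824 |R|=0.52840 →hi
  mid=-2.51420 |R|=1.00239 →lo
  mid=-2.34622 |R|=0.74640 →hi
  mid=-2.43021 |R|=0.86935 →hi
  mid=-2.47220 |R|=0.93457 →hi
  mid=-2.49320 |R|=0.96815 →hi
  mid=-2.50370 |R|=0.98519 →hi
  ...
  [-2.51289,-2.51272] ⇒ x*=-2.5127
Stable set (-2.5127, 0).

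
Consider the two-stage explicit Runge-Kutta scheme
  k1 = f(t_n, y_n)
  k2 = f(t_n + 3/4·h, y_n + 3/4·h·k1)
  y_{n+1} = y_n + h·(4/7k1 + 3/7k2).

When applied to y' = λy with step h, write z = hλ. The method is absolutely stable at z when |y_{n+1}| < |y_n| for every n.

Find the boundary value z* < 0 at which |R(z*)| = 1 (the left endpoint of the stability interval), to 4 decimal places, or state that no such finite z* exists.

With y'=λy (z=hλ):
  k1=λy_n ⇒ h·k1=z·y_n;  k2=λ(1+3/4z)y_n ⇒ h·k2=z(1+3/4z)y_n
  y_{n+1}/y_n = 1 + 4/7z + 3/7z(1+3/4z) = 1 + z + 9/28z²
  ⇒ R(z) = 1 + z + 9/28z².

Find x<0 with |R(x)|<1.
x=-1.05: |R|=0.3044
R=1: x+9/28x²=0 ⇒ x=−28/9=-3.1111; min R=1−1/(4·9/28)=0.2222>−1
Confirm numerically:
  x=-1.863: |R|=0.25260 <1
  x=-1.322: |R|=0.23976 <1
  x=-1.287: |R|=0.24540 <1
  x=-3.573: |R|=1.53046 >1
  x=-3.557: |R|=1.50979 >1
  x=-3.549: |R|=1.49952 >1
Interval (-3.1111, 0).

left endpoint -3.1111.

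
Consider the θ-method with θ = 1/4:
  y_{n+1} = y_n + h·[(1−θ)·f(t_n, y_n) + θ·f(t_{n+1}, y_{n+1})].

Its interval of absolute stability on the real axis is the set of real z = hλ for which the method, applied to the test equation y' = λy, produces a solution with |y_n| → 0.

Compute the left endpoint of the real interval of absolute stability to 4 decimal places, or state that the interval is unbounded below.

With y'=λy (z=hλ):
  y_{n+1} = y_n + z·[3/4·y_n + 1/4·y_{n+1}] ⇒ (1 − 1/4z)y_{n+1} = (1 + 3/4z)y_n
  R(z) = (1 + 3/4z)/(1 − 1/4z).

Need |R(x)|<1, x<0.
x=-0.7: |R|=0.4043
R=−1: 1+3/4x = −1+1/4x ⇒ -1/2x=2 ⇒ x=2/(-1/2)=-4.0000
Confirm numerically:
  x=-3.021: |R|=0.72112 <1
  x=-2.899: |R|=0.68082 <1
  x=-2.313: |R|=0.46555 <1
  x=-4.588: |R|=1.13694 >1
  x=-4.080: |R|=1.01980 >1
So |R|<1 on (-4.0000, 0).

left endpoint -4.0000.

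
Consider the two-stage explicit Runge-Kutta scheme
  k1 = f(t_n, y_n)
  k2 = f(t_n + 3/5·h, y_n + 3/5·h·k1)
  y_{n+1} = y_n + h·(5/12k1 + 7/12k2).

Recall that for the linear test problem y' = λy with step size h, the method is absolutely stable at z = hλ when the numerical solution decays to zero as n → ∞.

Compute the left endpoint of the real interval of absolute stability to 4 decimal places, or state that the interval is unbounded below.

z* = -2.8571.

On y'=λy, z=hλ:
  k1=λy_n ⇒ h·k1=z·y_n;  k2=λ(1+3/5z)y_n ⇒ h·k2=z(1+3/5z)y_n
  y_{n+1}/y_n = 1 + 5/12z + 7/12z(1+3/5z) = 1 + z + 7/20z²
  Hence R(z) = 1 + z + 7/20z².

Boundary: |R(x)|=1, x<0.
x=-1.21: |R|=0.3024
R=1: x+7/20x²=0 ⇒ x=−20/7=-2.8571; min R=1−1/(4·7/20)=0.2857>−1
Confirm numerically:
  x=-2.830: |R|=0.97311 <1
  x=-1.975: |R|=0.39022 <1
  x=-1.747: |R|=0.32120 <1
  x=-3.394: |R|=1.63773 >1
  x=-3.328: |R|=1.54845 >1
  x=-2.897: |R|=1.04041 >1
So |R|<1 on (-2.8571, 0).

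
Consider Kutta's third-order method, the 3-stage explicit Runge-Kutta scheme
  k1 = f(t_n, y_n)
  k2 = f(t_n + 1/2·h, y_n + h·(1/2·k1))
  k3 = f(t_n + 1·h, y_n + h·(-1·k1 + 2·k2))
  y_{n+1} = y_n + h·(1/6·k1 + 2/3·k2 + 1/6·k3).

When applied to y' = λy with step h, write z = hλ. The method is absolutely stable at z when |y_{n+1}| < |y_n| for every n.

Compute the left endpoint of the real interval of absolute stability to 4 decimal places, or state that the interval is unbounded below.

left endpoint -2.5127.

Set f=λy, z=hλ:
  order 3, 3-stage ⇒ R(z)=1+z+z^2/2+z^3/6
  (e.g. R(-1.77)=-0.12776, |R|=0.12776)

Boundary: |R(x)|=1, x<0.
x=-1.77: |R|=0.1278
|R(-1.64)|=0.0304 |R(-1.1)|=0.2832 |R(-0.74)|=0.4663
Bisect:
  x_lo=-3.1750 |R|=2.4690  x_hi=-0.3849 |R|=0.6797
  mid=-1.77995 |R|=0.13572 →hi
  mid=-2.47748 |R|=0.94294 →hi
  mid=-2.82624 |R|=1.59491 →lo
  mid=-2.65186 |R|=1.24381 →lo
  mid=-2.56467 |R|=1.08743 →lo
  mid=-2.52107 |R|=1.01374 →lo
  mid=-2.49927 |R|=0.97799 →hi
  ...
  [-2.51290,-2.51273] ⇒ x*=-2.5127
So |R|<1 on (-2.5127, 0).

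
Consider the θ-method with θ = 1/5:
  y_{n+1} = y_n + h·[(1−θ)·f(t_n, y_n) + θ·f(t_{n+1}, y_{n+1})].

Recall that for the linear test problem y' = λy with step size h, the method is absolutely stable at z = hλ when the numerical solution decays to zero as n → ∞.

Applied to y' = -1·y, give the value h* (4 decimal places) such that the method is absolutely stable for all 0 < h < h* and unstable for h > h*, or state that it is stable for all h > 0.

(-3.3333,0); λ=-1 ⇒ h* = (10/3)/1 = 3.3333.

Set f=λy, z=hλ:
  y_{n+1} = y_n + z·[4/5·y_n + 1/5·y_{n+1}] ⇒ (1 − 1/5z)y_{n+1} = (1 + 4/5z)y_n
  R(z) = (1 + 4/5z)/(1 − 1/5z).

Boundary: |R(x)|=1, x<0.
x=-0.77: |R|=0.3328
R=−1: 1+4/5x = −1+1/5x ⇒ -3/5x=2 ⇒ x=2/(-3/5)=-3.3333
Confirm numerically:
  x=-2.600: |R|=0.71053 <1
  x=-2.359: |R|=0.60280 <1
  x=-2.299: |R|=0.57487 <1
  x=-1.840: |R|=0.34503 <1
  x=-3.645: |R|=1.10816 >1
  x=-3.462: |R|=1.04562 >1
  x=-3.452: |R|=1.04212 >1
So |R|<1 on (-3.3333, 0).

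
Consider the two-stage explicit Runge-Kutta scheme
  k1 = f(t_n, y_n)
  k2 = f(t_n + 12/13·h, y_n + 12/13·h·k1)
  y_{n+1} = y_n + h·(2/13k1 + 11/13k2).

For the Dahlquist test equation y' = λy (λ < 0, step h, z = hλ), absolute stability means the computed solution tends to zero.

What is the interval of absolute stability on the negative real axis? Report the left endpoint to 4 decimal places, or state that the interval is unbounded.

Test eqn y'=λy, z=hλ:
  k1=λy_n ⇒ h·k1=z·y_n;  k2=λ(1+12/13z)y_n ⇒ h·k2=z(1+12/13z)y_n
  y_{n+1}/y_n = 1 + 2/13z + 11/13z(1+12/13z) = 1 + z + 132/169z²
  Hence R(z) = 1 + z + 132/169z².

Boundary: |R(x)|=1, x<0.
x=-1.07: |R|=0.8242
R=1: x+132/169x²=0 ⇒ x=−169/132=-1.2803; min R=1−1/(4·132/169)=0.6799>−1
Confirm numerically:
  x=-1.260: |R|=0.98002 <1
  x=-1.124: |R|=0.86278 <1
  x=-0.627: |R|=0.68006 <1
  x=-1.864: |R|=1.84981 >1
  x=-1.828: |R|=1.78199 >1
  x=-1.473: |R|=1.22170 >1
Interval (-1.2803, 0).

z∈(-1.2803,0).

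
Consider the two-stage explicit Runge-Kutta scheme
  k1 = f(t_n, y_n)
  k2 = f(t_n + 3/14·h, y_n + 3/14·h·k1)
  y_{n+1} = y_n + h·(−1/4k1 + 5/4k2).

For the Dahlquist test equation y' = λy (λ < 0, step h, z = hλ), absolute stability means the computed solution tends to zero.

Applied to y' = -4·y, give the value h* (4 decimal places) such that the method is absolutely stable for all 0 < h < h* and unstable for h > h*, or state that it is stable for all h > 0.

(-3.7333,0); λ=-4 ⇒ h* = (56/15)/4 = 0.9333.

Test eqn y'=λy, z=hλ:
  k1=λy_n ⇒ h·k1=z·y_n;  k2=λ(1+3/14z)y_n ⇒ h·k2=z(1+3/14z)y_n
  y_{n+1}/y_n = 1 − 1/4z + 5/4z(1+3/14z) = 1 + z + 15/56z²
  Hence R(z) = 1 + z + 15/56z².

Boundary: |R(x)|=1, x<0.
x=-0.59: |R|=0.5032
R=1: x+15/56x²=0 ⇒ x=−56/15=-3.7333; min R=1−1/(4·15/56)=0.0667>−1
Confirm numerically:
  x=-2.452: |R|=0.15844 <1
  x=-1.744: |R|=0.07070 <1
  x=-1.626: |R|=0.08218 <1
  x=-4.197: |R|=1.52125 >1
  x=-3.943: |R|=1.22144 >1
Stable set (-3.7333, 0).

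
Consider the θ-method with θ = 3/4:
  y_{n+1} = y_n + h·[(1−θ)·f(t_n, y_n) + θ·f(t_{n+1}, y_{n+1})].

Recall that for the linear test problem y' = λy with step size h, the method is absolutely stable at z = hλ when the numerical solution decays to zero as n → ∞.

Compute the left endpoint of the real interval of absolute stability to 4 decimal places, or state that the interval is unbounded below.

Test eqn y'=λy, z=hλ:
  y_{n+1} = y_n + z·[1/4·y_n + 3/4·y_{n+1}] ⇒ (1 − 3/4z)y_{n+1} = (1 + 1/4z)y_n
  ⇒ R(z) = (1 + 1/4z)/(1 − 3/4z).

Find x<0 with |R(x)|<1.
x=-0.84: |R|=0.4847
x=-2: |R|=0.2000
x=-10: |R|=0.1765
x=-100: |R|=0.3158
θ=3/4≥1/2 ⇒ |1+1/4x|<|1−3/4x| ∀x<0 ⇒ unbounded interval.

interval (−∞, 0).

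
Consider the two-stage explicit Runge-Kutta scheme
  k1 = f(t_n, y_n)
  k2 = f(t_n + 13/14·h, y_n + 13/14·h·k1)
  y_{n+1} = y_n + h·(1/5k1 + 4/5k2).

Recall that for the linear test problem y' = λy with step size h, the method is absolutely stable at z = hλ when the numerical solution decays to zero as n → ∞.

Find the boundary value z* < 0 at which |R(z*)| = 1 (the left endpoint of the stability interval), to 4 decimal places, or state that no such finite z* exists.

Set f=λy, z=hλ:
  k1=λy_n ⇒ h·k1=z·y_n;  k2=λ(1+13/14z)y_n ⇒ h·k2=z(1+13/14z)y_n
  y_{n+1}/y_n = 1 + 1/5z + 4/5z(1+13/14z) = 1 + z + 26/35z²
  R(z) = 1 + z + 26/35z².

Boundary: |R(x)|=1, x<0.
x=-1.11: |R|=0.8053
R=1: x+26/35x²=0 ⇒ x=−35/26=-1.3462; min R=1−1/(4·26/35)=0.6635>−1
Confirm numerically:
  x=-1.287: |R|=0.94345 <1
  x=-1.123: |R|=0.81384 <1
  x=-0.770: |R|=0.67044 <1
  x=-1.800: |R|=1.60686 >1
  x=-1.541: |R|=1.22305 >1
Stable set (-1.3462, 0).

left endpoint -1.3462.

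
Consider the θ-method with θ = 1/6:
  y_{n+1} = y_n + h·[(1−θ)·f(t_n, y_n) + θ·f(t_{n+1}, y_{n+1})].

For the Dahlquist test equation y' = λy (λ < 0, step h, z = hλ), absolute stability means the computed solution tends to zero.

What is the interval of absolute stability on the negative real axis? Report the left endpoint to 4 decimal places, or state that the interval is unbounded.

Set f=λy, z=hλ:
  y_{n+1} = y_n + z·[5/6·y_n + 1/6·y_{n+1}] ⇒ (1 − 1/6z)y_{n+1} = (1 + 5/6z)y_n
  R(z) = (1 + 5/6z)/(1 − 1/6z).

Need |R(x)|<1, x<0.
x=-0.57: |R|=0.4795
R=−1: 1+5/6x = −1+1/6x ⇒ -2/3x=2 ⇒ x=2/(-2/3)=-3.0000
Confirm numerically:
  x=-2.063: |R|=0.53516 <1
  x=-1.890: |R|=0.43726 <1
  x=-1.756: |R|=0.35843 <1
  x=-1.371: |R|=0.11600 <1
  x=-3.490: |R|=1.20653 >1
  x=-3.470: |R|=1.19852 >1
  x=-3.219: |R|=1.09502 >1
So |R|<1 on (-3.0000, 0).

z∈(-3.0000,0).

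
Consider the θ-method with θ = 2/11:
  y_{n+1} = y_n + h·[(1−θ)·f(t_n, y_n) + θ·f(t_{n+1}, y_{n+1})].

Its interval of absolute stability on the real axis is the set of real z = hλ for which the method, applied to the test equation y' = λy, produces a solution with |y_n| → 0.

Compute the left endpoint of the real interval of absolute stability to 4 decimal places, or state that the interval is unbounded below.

left endpoint -3.1429.

With y'=λy (z=hλ):
  y_{n+1} = y_n + z·[9/11·y_n + 2/11·y_{n+1}] ⇒ (1 − 2/11z)y_{n+1} = (1 + 9/11z)y_n
  Hence R(z) = (1 + 9/11z)/(1 − 2/11z).

Boundary: |R(x)|=1, x<0.
x=-1.64: |R|=0.2633
R=−1: 1+9/11x = −1+2/11x ⇒ -7/11x=2 ⇒ x=2/(-7/11)=-3.1429
Confirm numerically:
  x=-2.994: |R|=0.93866 <1
  x=-2.045: |R|=0.49072 <1
  x=-1.300: |R|=0.05147 <1
  x=-3.665: |R|=1.19940 >1
  x=-3.584: |R|=1.16997 >1
So |R|<1 on (-3.1429, 0).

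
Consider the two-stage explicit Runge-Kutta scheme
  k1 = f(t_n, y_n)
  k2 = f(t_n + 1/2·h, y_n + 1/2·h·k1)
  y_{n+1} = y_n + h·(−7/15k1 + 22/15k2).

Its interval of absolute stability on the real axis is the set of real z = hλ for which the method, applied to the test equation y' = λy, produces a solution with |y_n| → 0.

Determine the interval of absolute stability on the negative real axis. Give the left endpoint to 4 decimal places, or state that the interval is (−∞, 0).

z∈(-1.3636,0).

On y'=λy, z=hλ:
  k1=λy_n ⇒ h·k1=z·y_n;  k2=λ(1+1/2z)y_n ⇒ h·k2=z(1+1/2z)y_n
  y_{n+1}/y_n = 1 − 7/15z + 22/15z(1+1/2z) = 1 + z + 11/15z²
  so R(z) = 1 + z + 11/15z².

Boundary: |R(x)|=1, x<0.
x=-1.27: |R|=0.9128
R=1: x+11/15x²=0 ⇒ x=−15/11=-1.3636; min R=1−1/(4·11/15)=0.6591>−1
Confirm numerically:
  x=-1.136: |R|=0.81036 <1
  x=-0.633: |R|=0.66084 <1
  x=-0.578: |R|=0.66699 <1
  x=-0.568: |R|=0.66859 <1
  x=-1.922: |R|=1.78699 >1
  x=-1.588: |R|=1.26128 >1
Interval (-1.3636, 0).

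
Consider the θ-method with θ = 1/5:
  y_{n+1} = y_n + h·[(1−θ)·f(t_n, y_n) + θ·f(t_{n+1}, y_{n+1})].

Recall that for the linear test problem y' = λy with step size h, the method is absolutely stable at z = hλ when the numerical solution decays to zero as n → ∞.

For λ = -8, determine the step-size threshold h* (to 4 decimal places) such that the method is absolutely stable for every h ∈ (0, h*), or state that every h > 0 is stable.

(-3.3333,0); λ=-8 ⇒ h* = (10/3)/8 = 0.4167.

On y'=λy, z=hλ:
  y_{n+1} = y_n + z·[4/5·y_n + 1/5·y_{n+1}] ⇒ (1 − 1/5z)y_{n+1} = (1 + 4/5z)y_n
  so R(z) = (1 + 4/5z)/(1 − 1/5z).

Boundary: |R(x)|=1, x<0.
x=-1.62: |R|=0.2236
R=−1: 1+4/5x = −1+1/5x ⇒ -3/5x=2 ⇒ x=2/(-3/5)=-3.3333
Confirm numerically:
  x=-3.252: |R|=0.97043 <1
  x=-3.091: |R|=0.91015 <1
  x=-2.255: |R|=0.55410 <1
  x=-1.988: |R|=0.42244 <1
  x=-3.729: |R|=1.13598 >1
  x=-3.640: |R|=1.10648 >1
  x=-3.538: |R|=1.07191 >1
Interval (-3.3333, 0).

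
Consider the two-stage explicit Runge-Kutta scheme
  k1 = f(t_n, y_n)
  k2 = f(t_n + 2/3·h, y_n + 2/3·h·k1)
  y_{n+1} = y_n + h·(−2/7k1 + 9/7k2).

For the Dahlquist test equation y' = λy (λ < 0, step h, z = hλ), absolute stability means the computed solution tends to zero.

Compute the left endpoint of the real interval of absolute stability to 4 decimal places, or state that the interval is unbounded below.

Set f=λy, z=hλ:
  k1=λy_n ⇒ h·k1=z·y_n;  k2=λ(1+2/3z)y_n ⇒ h·k2=z(1+2/3z)y_n
  y_{n+1}/y_n = 1 − 2/7z + 9/7z(1+2/3z) = 1 + z + 6/7z²
  Hence R(z) = 1 + z + 6/7z².

Solve |R(x)|<1 on ℝ⁻.
x=-1.78: |R|=1.9358
R=1: x+6/7x²=0 ⇒ x=−7/6=-1.1667; min R=1−1/(4·6/7)=0.7083>−1
Confirm numerically:
  x=-0.698: |R|=0.71960 <1
  x=-0.538: |R|=0.71009 <1
  x=-0.511: |R|=0.71282 <1
  x=-1.563: |R|=1.53097 >1
  x=-1.478: |R|=1.39441 >1
  x=-1.276: |R|=1.11958 >1
So |R|<1 on (-1.1667, 0).

left endpoint -1.1667.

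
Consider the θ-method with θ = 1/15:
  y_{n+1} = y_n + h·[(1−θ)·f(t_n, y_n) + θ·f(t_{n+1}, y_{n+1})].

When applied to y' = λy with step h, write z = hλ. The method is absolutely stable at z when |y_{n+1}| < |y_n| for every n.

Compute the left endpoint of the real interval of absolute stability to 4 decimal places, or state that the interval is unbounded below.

left endpoint -2.3077.

Test eqn y'=λy, z=hλ:
  y_{n+1} = y_n + z·[14/15·y_n + 1/15·y_{n+1}] ⇒ (1 − 1/15z)y_{n+1} = (1 + 14/15z)y_n
  Hence R(z) = (1 + 14/15z)/(1 − 1/15z).

Solve |R(x)|<1 on ℝ⁻.
x=-0.69: |R|=0.3403
R=−1: 1+14/15x = −1+1/15x ⇒ -13/15x=2 ⇒ x=2/(-13/15)=-2.3077
Confirm numerically:
  x=-2.273: |R|=0.97389 <1
  x=-1.988: |R|=0.75536 <1
  x=-1.474: |R|=0.34211 <1
  x=-1.086: |R|=0.01268 <1
  x=-2.651: |R|=1.25285 >1
  x=-2.496: |R|=1.13992 >1
  x=-2.347: |R|=1.02946 >1
So |R|<1 on (-2.3077, 0).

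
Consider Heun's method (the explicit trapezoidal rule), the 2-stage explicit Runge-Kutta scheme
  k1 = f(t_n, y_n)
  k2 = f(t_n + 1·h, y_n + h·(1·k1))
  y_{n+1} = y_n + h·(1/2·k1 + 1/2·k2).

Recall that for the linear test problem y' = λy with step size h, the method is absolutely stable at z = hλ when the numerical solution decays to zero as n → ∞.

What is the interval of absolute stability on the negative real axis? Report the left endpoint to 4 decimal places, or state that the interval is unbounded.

z∈(-2.0000,0).

With y'=λy (z=hλ):
  order 2, 2-stage ⇒ R(z)=1+z+z^2/2
  (e.g. R(-0.89)=0.50605, |R|=0.50605)

Need |R(x)|<1, x<0.
x=-0.89: |R|=0.5061
|R(-1.21)|=0.5221 |R(-1.08)|=0.5032 |R(-0.84)|=0.5128
Bisect:
  x_lo=-2.8801 |R|=2.2675  x_hi=-0.3684 |R|=0.6995
  mid=-1.62428 |R|=0.69486 →hi
  mid=-2.25221 |R|=1.28402 →lo
  mid=-1.93825 |R|=0.94015 →hi
  mid=-2.09523 |R|=1.09976 →lo
  mid=-2.01674 |R|=1.01688 →lo
  mid=-1.97749 |R|=0.97775 →hi
  mid=-1.99712 |R|=0.99712 →hi
  ...
  [-2.00003,-1.99988] ⇒ x*=-2.0000
Interval (-2.0000, 0).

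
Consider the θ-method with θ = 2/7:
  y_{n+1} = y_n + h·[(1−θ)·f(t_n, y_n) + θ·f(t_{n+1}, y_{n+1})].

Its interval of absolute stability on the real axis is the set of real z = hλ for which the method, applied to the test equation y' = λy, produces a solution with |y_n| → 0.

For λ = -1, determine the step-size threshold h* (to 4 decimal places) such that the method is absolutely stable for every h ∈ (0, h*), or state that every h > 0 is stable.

(-4.6667,0); λ=-1 ⇒ h* = (14/3)/1 = 4.6667.

With y'=λy (z=hλ):
  y_{n+1} = y_n + z·[5/7·y_n + 2/7·y_{n+1}] ⇒ (1 − 2/7z)y_{n+1} = (1 + 5/7z)y_n
  so R(z) = (1 + 5/7z)/(1 − 2/7z).

Boundary: |R(x)|=1, x<0.
x=-0.58: |R|=0.5025
R=−1: 1+5/7x = −1+2/7x ⇒ -3/7x=2 ⇒ x=2/(-3/7)=-4.6667
Confirm numerically:
  x=-3.623: |R|=0.78022 <1
  x=-2.545: |R|=0.47353 <1
  x=-2.174: |R|=0.34103 <1
  x=-5.007: |R|=1.06001 >1
  x=-4.745: |R|=1.01425 >1
  x=-4.705: |R|=1.00701 >1
Interval (-4.6667, 0).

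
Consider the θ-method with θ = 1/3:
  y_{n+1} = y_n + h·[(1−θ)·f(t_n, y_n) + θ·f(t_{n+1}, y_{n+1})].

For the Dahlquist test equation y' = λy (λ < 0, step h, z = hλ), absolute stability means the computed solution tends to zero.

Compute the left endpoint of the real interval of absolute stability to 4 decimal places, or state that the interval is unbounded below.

z* = -6.0000.

With y'=λy (z=hλ):
  y_{n+1} = y_n + z·[2/3·y_n + 1/3·y_{n+1}] ⇒ (1 − 1/3z)y_{n+1} = (1 + 2/3z)y_n
  ⇒ R(z) = (1 + 2/3z)/(1 − 1/3z).

Find x<0 with |R(x)|<1.
x=-1.48: |R|=0.0089
R=−1: 1+2/3x = −1+1/3x ⇒ -1/3x=2 ⇒ x=2/(-1/3)=-6.0000
Confirm numerically:
  x=-4.567: |R|=0.81063 <1
  x=-3.569: |R|=0.62993 <1
  x=-2.545: |R|=0.37692 <1
  x=-6.443: |R|=1.04691 >1
  x=-6.405: |R|=1.04306 >1
  x=-6.093: |R|=1.01023 >1
So |R|<1 on (-6.0000, 0).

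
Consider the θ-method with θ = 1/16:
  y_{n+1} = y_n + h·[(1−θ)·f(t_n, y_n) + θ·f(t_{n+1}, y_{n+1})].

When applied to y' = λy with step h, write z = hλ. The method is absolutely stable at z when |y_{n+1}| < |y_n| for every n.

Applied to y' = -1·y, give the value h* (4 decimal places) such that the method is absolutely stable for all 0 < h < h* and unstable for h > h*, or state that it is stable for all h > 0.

Test eqn y'=λy, z=hλ:
  y_{n+1} = y_n + z·[15/16·y_n + 1/16·y_{n+1}] ⇒ (1 − 1/16z)y_{n+1} = (1 + 15/16z)y_n
  ⇒ R(z) = (1 + 15/16z)/(1 − 1/16z).

Need |R(x)|<1, x<0.
x=-1.48: |R|=0.3547
R=−1: 1+15/16x = −1+1/16x ⇒ -7/8x=2 ⇒ x=2/(-7/8)=-2.2857
Confirm numerically:
  x=-1.709: |R|=0.54407 <1
  x=-1.031: |R|=0.03141 <1
  x=-1.024: |R|=0.03759 <1
  x=-2.884: |R|=1.44355 >1
  x=-2.552: |R|=1.20095 >1
  x=-2.361: |R|=1.05740 >1
Stable set (-2.2857, 0).

(-2.2857,0); λ=-1 ⇒ h* = (16/7)/1 = 2.2857.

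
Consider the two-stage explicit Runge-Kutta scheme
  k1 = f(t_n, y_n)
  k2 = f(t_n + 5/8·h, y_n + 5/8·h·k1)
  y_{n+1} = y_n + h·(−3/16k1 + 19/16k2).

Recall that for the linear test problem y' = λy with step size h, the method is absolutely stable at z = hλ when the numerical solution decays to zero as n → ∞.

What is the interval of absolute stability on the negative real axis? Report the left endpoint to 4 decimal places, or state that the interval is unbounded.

(-1.3474, 0).

On y'=λy, z=hλ:
  k1=λy_n ⇒ h·k1=z·y_n;  k2=λ(1+5/8z)y_n ⇒ h·k2=z(1+5/8z)y_n
  y_{n+1}/y_n = 1 − 3/16z + 19/16z(1+5/8z) = 1 + z + 95/128z²
  ⇒ R(z) = 1 + z + 95/128z².

Boundary: |R(x)|=1, x<0.
x=-1.11: |R|=0.8044
R=1: x+95/128x²=0 ⇒ x=−128/95=-1.3474; min R=1−1/(4·95/128)=0.6632>−1
Confirm numerically:
  x=-1.078: |R|=0.78448 <1
  x=-0.731: |R|=0.66560 <1
  x=-0.675: |R|=0.66316 <1
  x=-1.834: |R|=1.66239 >1
  x=-1.812: |R|=1.62486 >1
  x=-1.555: |R|=1.23963 >1
Stable set (-1.3474, 0).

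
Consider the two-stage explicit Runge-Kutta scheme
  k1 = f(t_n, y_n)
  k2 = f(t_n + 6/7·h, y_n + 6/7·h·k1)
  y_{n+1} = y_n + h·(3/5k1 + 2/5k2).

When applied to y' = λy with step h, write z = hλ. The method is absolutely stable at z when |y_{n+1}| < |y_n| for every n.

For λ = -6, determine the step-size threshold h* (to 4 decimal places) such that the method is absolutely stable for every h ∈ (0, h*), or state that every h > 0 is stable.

(-2.9167,0); λ=-6 ⇒ h* = (35/12)/6 = 0.4861.

Set f=λy, z=hλ:
  k1=λy_n ⇒ h·k1=z·y_n;  k2=λ(1+6/7z)y_n ⇒ h·k2=z(1+6/7z)y_n
  y_{n+1}/y_n = 1 + 3/5z + 2/5z(1+6/7z) = 1 + z + 12/35z²
  Hence R(z) = 1 + z + 12/35z².

Boundary: |R(x)|=1, x<0.
x=-0.81: |R|=0.4149
R=1: x+12/35x²=0 ⇒ x=−35/12=-2.9167; min R=1−1/(4·12/35)=0.2708>−1
Confirm numerically:
  x=-2.235: |R|=0.47765 <1
  x=-2.207: |R|=0.46301 <1
  x=-1.886: |R|=0.33354 <1
  x=-3.135: |R|=1.23468 >1
  x=-3.070: |R|=1.16139 >1
So |R|<1 on (-2.9167, 0).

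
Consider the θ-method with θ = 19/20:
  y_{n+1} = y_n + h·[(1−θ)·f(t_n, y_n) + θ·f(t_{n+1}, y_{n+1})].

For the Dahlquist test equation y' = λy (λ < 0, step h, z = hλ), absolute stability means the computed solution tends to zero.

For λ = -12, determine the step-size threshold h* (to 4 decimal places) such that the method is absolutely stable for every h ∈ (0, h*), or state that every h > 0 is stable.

Test eqn y'=λy, z=hλ:
  y_{n+1} = y_n + z·[1/20·y_n + 19/20·y_{n+1}] ⇒ (1 − 19/20z)y_{n+1} = (1 + 1/20z)y_n
  Hence R(z) = (1 + 1/20z)/(1 − 19/20z).

Find x<0 with |R(x)|<1.
x=-0.75: |R|=0.5620
x=-2: |R|=0.3103
x=-10: |R|=0.0476
x=-100: |R|=0.0417
θ=19/20≥1/2 ⇒ |1+1/20x|<|1−19/20x| ∀x<0 ⇒ interval (−∞,0).

interval (−∞, 0). Any h>0 works for λ=-12.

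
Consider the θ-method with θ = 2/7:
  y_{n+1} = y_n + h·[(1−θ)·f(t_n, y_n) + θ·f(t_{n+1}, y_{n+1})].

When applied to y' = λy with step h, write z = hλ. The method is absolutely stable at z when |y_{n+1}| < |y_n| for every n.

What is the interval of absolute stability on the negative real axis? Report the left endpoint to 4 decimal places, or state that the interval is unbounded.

z∈(-4.6667,0).

With y'=λy (z=hλ):
  y_{n+1} = y_n + z·[5/7·y_n + 2/7·y_{n+1}] ⇒ (1 − 2/7z)y_{n+1} = (1 + 5/7z)y_n
  so R(z) = (1 + 5/7z)/(1 − 2/7z).

Need |R(x)|<1, x<0.
x=-1.6: |R|=0.0980
R=−1: 1+5/7x = −1+2/7x ⇒ -3/7x=2 ⇒ x=2/(-3/7)=-4.6667
Confirm numerically:
  x=-3.445: |R|=0.73614 <1
  x=-3.272: |R|=0.69108 <1
  x=-1.900: |R|=0.23148 <1
  x=-4.897: |R|=1.04115 >1
  x=-4.883: |R|=1.03871 >1
  x=-4.873: |R|=1.03696 >1
So |R|<1 on (-4.6667, 0).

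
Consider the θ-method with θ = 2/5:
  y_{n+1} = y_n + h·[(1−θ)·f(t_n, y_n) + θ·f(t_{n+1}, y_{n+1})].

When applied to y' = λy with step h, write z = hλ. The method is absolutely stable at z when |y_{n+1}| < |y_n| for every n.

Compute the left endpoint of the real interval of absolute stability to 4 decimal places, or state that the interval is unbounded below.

On y'=λy, z=hλ:
  y_{n+1} = y_n + z·[3/5·y_n + 2/5·y_{n+1}] ⇒ (1 − 2/5z)y_{n+1} = (1 + 3/5z)y_n
  ⇒ R(z) = (1 + 3/5z)/(1 − 2/5z).

Boundary: |R(x)|=1, x<0.
x=-1.13: |R|=0.2218
R=−1: 1+3/5x = −1+2/5x ⇒ -1/5x=2 ⇒ x=2/(-1/5)=-10.0000
Confirm numerically:
  x=-9.491: |R|=0.97878 <1
  x=-8.185: |R|=0.91507 <1
  x=-5.750: |R|=0.74242 <1
  x=-4.510: |R|=0.60842 <1
  x=-10.298: |R|=1.01164 >1
  x=-10.080: |R|=1.00318 >1
Stable set (-10.0000, 0).

z* = -10.0000.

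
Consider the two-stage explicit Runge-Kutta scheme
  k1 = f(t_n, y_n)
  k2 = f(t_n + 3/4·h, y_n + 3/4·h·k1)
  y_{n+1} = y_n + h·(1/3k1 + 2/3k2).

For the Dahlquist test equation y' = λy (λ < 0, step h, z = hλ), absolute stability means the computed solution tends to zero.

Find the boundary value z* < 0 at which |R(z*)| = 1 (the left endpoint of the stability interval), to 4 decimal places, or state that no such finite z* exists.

On y'=λy, z=hλ:
  k1=λy_n ⇒ h·k1=z·y_n;  k2=λ(1+3/4z)y_n ⇒ h·k2=z(1+3/4z)y_n
  y_{n+1}/y_n = 1 + 1/3z + 2/3z(1+3/4z) = 1 + z + 1/2z²
  ⇒ R(z) = 1 + z + 1/2z².

Boundary: |R(x)|=1, x<0.
x=-1.6: |R|=0.6800
R=1: x+1/2x²=0 ⇒ x=−2=-2.0000; min R=1−1/(4·1/2)=0.5000>−1
Confirm numerically:
  x=-1.586: |R|=0.67170 <1
  x=-1.269: |R|=0.53618 <1
  x=-1.265: |R|=0.53511 <1
  x=-2.396: |R|=1.47441 >1
  x=-2.063: |R|=1.06498 >1
Interval (-2.0000, 0).

z* = -2.0000.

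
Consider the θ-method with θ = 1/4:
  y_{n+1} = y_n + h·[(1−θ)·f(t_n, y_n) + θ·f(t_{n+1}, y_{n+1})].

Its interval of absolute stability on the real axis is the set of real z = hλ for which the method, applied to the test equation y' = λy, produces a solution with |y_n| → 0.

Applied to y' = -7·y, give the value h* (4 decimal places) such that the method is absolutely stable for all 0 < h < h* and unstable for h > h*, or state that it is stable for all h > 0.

On y'=λy, z=hλ:
  y_{n+1} = y_n + z·[3/4·y_n + 1/4·y_{n+1}] ⇒ (1 − 1/4z)y_{n+1} = (1 + 3/4z)y_n
  Hence R(z) = (1 + 3/4z)/(1 − 1/4z).

Solve |R(x)|<1 on ℝ⁻.
x=-0.79: |R|=0.3403
R=−1: 1+3/4x = −1+1/4x ⇒ -1/2x=2 ⇒ x=2/(-1/2)=-4.0000
Confirm numerically:
  x=-3.868: |R|=0.96645 <1
  x=-3.663: |R|=0.91204 <1
  x=-3.604: |R|=0.89584 <1
  x=-1.754: |R|=0.21933 <1
  x=-4.595: |R|=1.13845 >1
  x=-4.307: |R|=1.07391 >1
  x=-4.070: |R|=1.01735 >1
So |R|<1 on (-4.0000, 0).

(-4.0000,0); λ=-7 ⇒ h* = (4)/7 = 0.5714.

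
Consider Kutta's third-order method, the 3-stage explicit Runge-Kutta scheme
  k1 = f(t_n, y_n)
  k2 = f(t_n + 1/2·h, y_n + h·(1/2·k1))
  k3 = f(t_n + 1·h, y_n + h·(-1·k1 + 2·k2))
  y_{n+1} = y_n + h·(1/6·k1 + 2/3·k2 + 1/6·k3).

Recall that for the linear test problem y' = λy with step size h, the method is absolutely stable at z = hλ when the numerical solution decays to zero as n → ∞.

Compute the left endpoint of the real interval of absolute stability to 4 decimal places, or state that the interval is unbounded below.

Set f=λy, z=hλ:
  order 3, 3-stage ⇒ R(z)=1+z+z^2/2+z^3/6
  (e.g. R(-1.27)=0.19505, |R|=0.19505)

Need |R(x)|<1, x<0.
x=-1.27: |R|=0.1951
|R(-2.72)|=1.3747 |R(-1.71)|=0.0813 |R(-1.45)|=0.0931
Bisect:
  x_lo=-3.1208 |R|=2.3169  x_hi=-0.0934 |R|=0.9108
  mid=-1.60713 |R|=0.00753 →hi
  mid=-2.36398 |R|=0.77158 →hi
  mid=-2.74240 |R|=1.41951 →lo
  mid=-2.55319 |R|=1.06774 →lo
  mid=-2.45858 |R|=0.91314 →hi
  mid=-2.50588 |R|=0.98876 →hi
  mid=-2.52954 |R|=1.02782 →lo
  ...
  [-2.51291,-2.51272] ⇒ x*=-2.5127
Stable set (-2.5127, 0).

z* = -2.5127.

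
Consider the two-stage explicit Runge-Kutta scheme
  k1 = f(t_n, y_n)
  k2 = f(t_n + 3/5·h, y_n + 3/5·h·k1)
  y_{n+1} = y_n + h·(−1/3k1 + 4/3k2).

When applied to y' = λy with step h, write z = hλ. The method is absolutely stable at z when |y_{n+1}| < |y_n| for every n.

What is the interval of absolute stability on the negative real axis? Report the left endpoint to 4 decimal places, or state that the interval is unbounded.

z∈(-1.2500,0).

Set f=λy, z=hλ:
  k1=λy_n ⇒ h·k1=z·y_n;  k2=λ(1+3/5z)y_n ⇒ h·k2=z(1+3/5z)y_n
  y_{n+1}/y_n = 1 − 1/3z + 4/3z(1+3/5z) = 1 + z + 4/5z²
  R(z) = 1 + z + 4/5z².

Boundary: |R(x)|=1, x<0.
x=-1.28: |R|=1.0307
R=1: x+4/5x²=0 ⇒ x=−5/4=-1.2500; min R=1−1/(4·4/5)=0.6875>−1
Confirm numerically:
  x=-1.123: |R|=0.88590 <1
  x=-1.076: |R|=0.85022 <1
  x=-1.049: |R|=0.83132 <1
  x=-1.829: |R|=1.84719 >1
  x=-1.736: |R|=1.67496 >1
  x=-1.573: |R|=1.40646 >1
Interval (-1.2500, 0).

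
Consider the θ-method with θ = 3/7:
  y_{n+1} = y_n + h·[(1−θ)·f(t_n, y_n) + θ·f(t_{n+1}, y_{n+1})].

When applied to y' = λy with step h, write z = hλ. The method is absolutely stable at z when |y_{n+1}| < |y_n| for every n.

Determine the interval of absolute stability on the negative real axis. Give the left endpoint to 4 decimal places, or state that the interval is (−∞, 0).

Test eqn y'=λy, z=hλ:
  y_{n+1} = y_n + z·[4/7·y_n + 3/7·y_{n+1}] ⇒ (1 − 3/7z)y_{n+1} = (1 + 4/7z)y_n
  so R(z) = (1 + 4/7z)/(1 − 3/7z).

Boundary: |R(x)|=1, x<0.
x=-1.31: |R|=0.1610
R=−1: 1+4/7x = −1+3/7x ⇒ -1/7x=2 ⇒ x=2/(-1/7)=-14.0000
Confirm numerically:
  x=-12.381: |R|=0.96332 <1
  x=-10.912: |R|=0.92229 <1
  x=-10.888: |R|=0.92154 <1
  x=-6.732: |R|=0.73275 <1
  x=-14.432: |R|=1.00859 >1
  x=-14.073: |R|=1.00148 >1
So |R|<1 on (-14.0000, 0).

z∈(-14.0000,0).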